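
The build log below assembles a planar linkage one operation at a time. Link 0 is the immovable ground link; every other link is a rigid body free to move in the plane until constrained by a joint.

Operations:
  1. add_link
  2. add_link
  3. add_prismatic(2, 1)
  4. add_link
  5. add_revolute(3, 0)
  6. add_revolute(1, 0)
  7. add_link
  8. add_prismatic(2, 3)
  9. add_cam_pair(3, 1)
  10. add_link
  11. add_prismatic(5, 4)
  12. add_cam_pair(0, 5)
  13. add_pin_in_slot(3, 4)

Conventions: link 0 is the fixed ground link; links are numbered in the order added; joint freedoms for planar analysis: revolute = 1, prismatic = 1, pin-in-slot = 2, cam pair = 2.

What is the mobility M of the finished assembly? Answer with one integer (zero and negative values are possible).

(L,J1,J2)=(1,0,0); link0 fixed
link1: (2,0,0)
link2: (3,0,0)
P 2-1 [J1]: (3,1,0)
link3: (4,1,0)
R 3-0 [J1]: (4,2,0)
R 1-0 [J1]: (4,3,0)
link4: (5,3,0)
P 2-3 [J1]: (5,4,0)
C 3-1 [J2]: (5,4,1)
link5: (6,4,1)
P 5-4 [J1]: (6,5,1)
C 0-5 [J2]: (6,5,2)
PS 3-4 [J2]: (6,5,3)
Grübler: 3·5 − 2·5 − 3 = 2

M = 2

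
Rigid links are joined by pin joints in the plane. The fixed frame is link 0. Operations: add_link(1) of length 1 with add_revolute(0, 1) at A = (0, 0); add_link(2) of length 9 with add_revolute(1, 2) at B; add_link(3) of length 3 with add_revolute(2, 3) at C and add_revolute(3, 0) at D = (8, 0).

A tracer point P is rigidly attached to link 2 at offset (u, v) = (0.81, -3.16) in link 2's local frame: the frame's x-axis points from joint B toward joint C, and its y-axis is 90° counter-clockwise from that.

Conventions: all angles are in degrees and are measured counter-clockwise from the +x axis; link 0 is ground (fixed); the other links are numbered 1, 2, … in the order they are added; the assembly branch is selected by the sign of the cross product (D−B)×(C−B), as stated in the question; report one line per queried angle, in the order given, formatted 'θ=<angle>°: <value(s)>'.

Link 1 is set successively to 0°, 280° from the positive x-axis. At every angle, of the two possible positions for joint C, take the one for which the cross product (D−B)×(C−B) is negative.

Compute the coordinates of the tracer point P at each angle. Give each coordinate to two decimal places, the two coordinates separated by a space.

A=(0,0), D=(8.00,0)
θ=0°: B = A + 1.00·(cos0°, sin0°) = (1.0000, 0.0000)
θ=0°: |BD| = 7.0000
θ=0°: circle(B,9.00) ∩ circle(D,3.00): a=8.6429, h=2.5102
θ=0°:   candidates: C₊=(9.6429,2.5102) cross=17.571; C₋=(9.6429,-2.5102) cross=-17.571
θ=0°:   branch - wants cross < 0 → take C=(9.6429,-2.5102) (cross=-17.571)
θ=0°: ex = (C−B)/|BC| = (0.9603,-0.2789); ey = (0.2789,0.9603)
θ=0°: P = B + 0.81·ex + -3.16·ey = (0.8965,-3.2605)
θ=280°: B = A + 1.00·(cos280°, sin280°) = (0.1736, -0.9848)
θ=280°: |BD| = 7.8881
θ=280°: circle(B,9.00) ∩ circle(D,3.00): a=8.5079, h=2.9353
θ=280°:   candidates: C₊=(8.2485,2.9897) cross=23.154; C₋=(8.9814,-2.8349) cross=-23.154
θ=280°:   branch - wants cross < 0 → take C=(8.9814,-2.8349) (cross=-23.154)
θ=280°: ex = (C−B)/|BC| = (0.9786,-0.2056); ey = (0.2056,0.9786)
θ=280°: P = B + 0.81·ex + -3.16·ey = (0.3168,-4.2438)

θ=0°: 0.90 -3.26
θ=280°: 0.32 -4.24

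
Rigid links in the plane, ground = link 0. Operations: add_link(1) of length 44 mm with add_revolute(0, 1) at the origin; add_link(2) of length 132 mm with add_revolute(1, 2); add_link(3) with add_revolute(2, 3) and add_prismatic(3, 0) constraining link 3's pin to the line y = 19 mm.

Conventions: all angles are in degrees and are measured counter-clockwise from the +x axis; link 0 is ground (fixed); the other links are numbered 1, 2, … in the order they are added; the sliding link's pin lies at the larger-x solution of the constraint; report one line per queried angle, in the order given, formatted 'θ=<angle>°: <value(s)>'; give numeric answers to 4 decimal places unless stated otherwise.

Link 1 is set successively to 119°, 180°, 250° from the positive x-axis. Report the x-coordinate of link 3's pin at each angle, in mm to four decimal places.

geometry: r = 44 mm, L = 132 mm, e = 19 mm
θ=119°: crank pin P = (r cos θ, r sin θ) = (-21.331623, 38.483267)
θ=119°: h = r sin θ − e = 38.483267 − 19 = 19.483267
θ=119°: x = r cos θ + √(L² − h²) = -21.331623 + 130.554212 = 109.222589
θ=180°: crank pin P = (r cos θ, r sin θ) = (-44.000000, 0.000000)
θ=180°: h = r sin θ − e = 0.000000 − 19 = -19.000000
θ=180°: x = r cos θ + √(L² − h²) = -44.000000 + 130.625419 = 86.625419
θ=250°: crank pin P = (r cos θ, r sin θ) = (-15.048886, -41.346475)
θ=250°: h = r sin θ − e = -41.346475 − 19 = -60.346475
θ=250°: x = r cos θ + √(L² − h²) = -15.048886 + 117.398053 = 102.349167

θ=119°: 109.2226
θ=180°: 86.6254
θ=250°: 102.3492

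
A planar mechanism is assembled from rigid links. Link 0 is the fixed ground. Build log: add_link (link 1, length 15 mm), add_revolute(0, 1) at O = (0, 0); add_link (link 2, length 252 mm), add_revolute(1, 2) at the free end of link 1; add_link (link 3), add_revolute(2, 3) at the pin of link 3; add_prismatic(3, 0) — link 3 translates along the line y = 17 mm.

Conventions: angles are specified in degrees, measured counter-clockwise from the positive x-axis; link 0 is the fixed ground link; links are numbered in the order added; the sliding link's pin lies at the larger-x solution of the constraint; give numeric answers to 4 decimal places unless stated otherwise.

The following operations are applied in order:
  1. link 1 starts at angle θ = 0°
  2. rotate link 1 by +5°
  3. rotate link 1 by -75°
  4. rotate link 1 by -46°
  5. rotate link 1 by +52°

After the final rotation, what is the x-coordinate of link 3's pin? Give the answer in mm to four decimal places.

geometry: r = 15 mm, L = 252 mm, e = 17 mm; θ starts at 0°
rotate link 1 by +5°: θ ← 0° +5° = 5°
rotate link 1 by -75°: θ ← 5° -75° = -70°
rotate link 1 by -46°: θ ← -70° -46° = -116°
rotate link 1 by +52°: θ ← -116° +52° = -64°
crank pin P = (r cos θ, r sin θ) = (6.575567, -13.481911)
h = r sin θ − e = -13.481911 − 17 = -30.481911
x = r cos θ + √(L² − h²) = 6.575567 + 250.149661 = 256.725229

256.7252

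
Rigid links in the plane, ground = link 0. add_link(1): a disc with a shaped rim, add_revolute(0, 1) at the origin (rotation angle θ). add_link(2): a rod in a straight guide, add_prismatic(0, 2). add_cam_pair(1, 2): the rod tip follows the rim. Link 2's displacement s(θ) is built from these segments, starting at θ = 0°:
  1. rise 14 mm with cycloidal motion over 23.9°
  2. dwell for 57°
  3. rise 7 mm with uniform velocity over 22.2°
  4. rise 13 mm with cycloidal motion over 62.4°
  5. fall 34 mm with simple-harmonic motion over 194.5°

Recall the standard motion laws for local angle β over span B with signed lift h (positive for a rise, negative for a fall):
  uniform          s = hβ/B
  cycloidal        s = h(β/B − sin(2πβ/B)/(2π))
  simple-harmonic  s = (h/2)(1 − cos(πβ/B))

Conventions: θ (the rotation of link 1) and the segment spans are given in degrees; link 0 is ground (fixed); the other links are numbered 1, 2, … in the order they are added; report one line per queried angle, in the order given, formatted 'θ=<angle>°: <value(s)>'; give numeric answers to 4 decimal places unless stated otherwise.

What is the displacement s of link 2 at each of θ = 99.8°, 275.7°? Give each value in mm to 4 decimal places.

segment 1 (0° to 23.9°, cycloidal, h = 14) is passed completely: s = 0.0000 + (14) = 14.0000
segment 2 (23.9° to 80.9°, dwell): s unchanged at 14.0000
θ = 99.8° falls in segment 3 (80.9° to 103.1°, uniform, h = 7): β = 99.8 − 80.9 = 18.9°, B = 22.2°; Δs = 7·18.9/22.2 = 5.9595; s = 14.0000 + 5.9595 = 19.9595
segment 3 (80.9° to 103.1°, uniform, h = 7) is passed completely: s = 14.0000 + (7) = 21.0000
segment 4 (103.1° to 165.5°, cycloidal, h = 13) is passed completely: s = 21.0000 + (13) = 34.0000
θ = 275.7° falls in segment 5 (165.5° to 360°, simple-harmonic, h = -34): β = 275.7 − 165.5 = 110.2°, B = 194.5°; Δs = -34/2·(1 − cos(π·0.5666)) = -20.5300; s = 34.0000 − 20.5300 = 13.4700

θ=99.8°: 19.9595
θ=275.7°: 13.4700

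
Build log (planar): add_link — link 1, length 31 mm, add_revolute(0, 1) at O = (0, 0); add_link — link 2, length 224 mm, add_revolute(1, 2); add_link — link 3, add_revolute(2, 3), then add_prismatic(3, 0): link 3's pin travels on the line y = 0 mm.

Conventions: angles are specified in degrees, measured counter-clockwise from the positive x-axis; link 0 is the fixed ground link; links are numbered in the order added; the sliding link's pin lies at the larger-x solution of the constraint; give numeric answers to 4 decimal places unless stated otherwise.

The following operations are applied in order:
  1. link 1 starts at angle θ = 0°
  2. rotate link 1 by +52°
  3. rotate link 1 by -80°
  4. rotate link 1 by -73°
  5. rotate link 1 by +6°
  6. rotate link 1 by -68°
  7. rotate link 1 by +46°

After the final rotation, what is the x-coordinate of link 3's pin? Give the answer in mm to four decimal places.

geometry: r = 31 mm, L = 224 mm, e = 0 mm; θ starts at 0°
rotate link 1 by +52°: θ ← 0° +52° = 52°
rotate link 1 by -80°: θ ← 52° -80° = -28°
rotate link 1 by -73°: θ ← -28° -73° = -101°
rotate link 1 by +6°: θ ← -101° +6° = -95°
rotate link 1 by -68°: θ ← -95° -68° = -163°
rotate link 1 by +46°: θ ← -163° +46° = -117°
crank pin P = (r cos θ, r sin θ) = (-14.073705, -27.621202)
h = r sin θ − e = -27.621202 − 0 = -27.621202
x = r cos θ + √(L² − h²) = -14.073705 + 222.290506 = 208.216801

208.2168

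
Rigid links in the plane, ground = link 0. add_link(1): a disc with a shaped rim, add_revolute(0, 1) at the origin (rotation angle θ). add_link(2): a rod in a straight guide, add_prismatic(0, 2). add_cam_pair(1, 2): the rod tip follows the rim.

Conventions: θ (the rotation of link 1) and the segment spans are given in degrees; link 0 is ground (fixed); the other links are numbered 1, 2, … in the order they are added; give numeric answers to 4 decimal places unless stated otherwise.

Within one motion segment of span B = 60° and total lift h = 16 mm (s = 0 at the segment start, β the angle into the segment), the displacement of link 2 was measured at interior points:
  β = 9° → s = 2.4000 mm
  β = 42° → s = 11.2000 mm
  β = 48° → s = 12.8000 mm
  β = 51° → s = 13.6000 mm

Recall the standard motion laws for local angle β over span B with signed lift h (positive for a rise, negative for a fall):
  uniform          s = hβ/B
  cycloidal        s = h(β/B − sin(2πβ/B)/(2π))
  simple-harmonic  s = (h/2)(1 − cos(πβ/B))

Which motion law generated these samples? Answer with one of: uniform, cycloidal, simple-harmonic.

candidates at β/B = r: uniform s = h·r (linear in β); cycloidal s = h·(r − sin(2πr)/(2π)); simple-harmonic s = (h/2)(1 − cos(πr))
β=9°: printed 2.4000 | uniform 2.4000, cycloidal 0.3399, simple-harmonic 0.8719
β=42°: printed 11.2000 | uniform 11.2000, cycloidal 13.6218, simple-harmonic 12.7023
β=48°: printed 12.8000 | uniform 12.8000, cycloidal 15.2218, simple-harmonic 14.4721
β=51°: printed 13.6000 | uniform 13.6000, cycloidal 15.6601, simple-harmonic 15.1281
only one law matches every sample → uniform

uniform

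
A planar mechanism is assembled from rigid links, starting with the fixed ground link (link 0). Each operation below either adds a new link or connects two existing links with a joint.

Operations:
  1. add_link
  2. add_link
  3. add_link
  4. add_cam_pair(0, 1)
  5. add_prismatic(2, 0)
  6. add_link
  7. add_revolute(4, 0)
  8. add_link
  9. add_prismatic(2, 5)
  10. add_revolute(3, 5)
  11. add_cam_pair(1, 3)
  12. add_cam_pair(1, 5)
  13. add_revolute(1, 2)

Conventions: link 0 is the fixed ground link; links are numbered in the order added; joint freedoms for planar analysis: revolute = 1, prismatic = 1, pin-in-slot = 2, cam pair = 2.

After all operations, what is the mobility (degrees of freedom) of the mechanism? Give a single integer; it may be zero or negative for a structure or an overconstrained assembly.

link 0 = ground. State L|J1|J2 = 1|0|0
+link1  2|0|0
+link2  3|0|0
+link3  4|0|0
C(0,1) f=2→J2  4|0|1
P(2,0) f=1→J1  4|1|1
+link4  5|1|1
R(4,0) f=1→J1  5|2|1
+link5  6|2|1
P(2,5) f=1→J1  6|3|1
R(3,5) f=1→J1  6|4|1
C(1,3) f=2→J2  6|4|2
C(1,5) f=2→J2  6|4|3
R(1,2) f=1→J1  6|5|3
M = 3(6−1)−2·5−3 = 15−10−3 = 2

M = 2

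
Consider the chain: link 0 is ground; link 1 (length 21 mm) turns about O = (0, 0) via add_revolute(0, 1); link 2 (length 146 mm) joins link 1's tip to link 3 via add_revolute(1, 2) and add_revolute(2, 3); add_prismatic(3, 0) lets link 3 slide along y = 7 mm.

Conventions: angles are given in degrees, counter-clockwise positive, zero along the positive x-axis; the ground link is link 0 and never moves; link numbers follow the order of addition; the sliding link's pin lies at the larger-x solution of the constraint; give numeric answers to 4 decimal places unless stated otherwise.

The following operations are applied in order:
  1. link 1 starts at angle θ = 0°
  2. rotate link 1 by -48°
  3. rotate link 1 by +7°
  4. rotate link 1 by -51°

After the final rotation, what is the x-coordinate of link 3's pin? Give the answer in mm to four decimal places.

geometry: r = 21 mm, L = 146 mm, e = 7 mm; θ starts at 0°
rotate link 1 by -48°: θ ← 0° -48° = -48°
rotate link 1 by +7°: θ ← -48° +7° = -41°
rotate link 1 by -51°: θ ← -41° -51° = -92°
crank pin P = (r cos θ, r sin θ) = (-0.732889, -20.987207)
h = r sin θ − e = -20.987207 − 7 = -27.987207
x = r cos θ + √(L² − h²) = -0.732889 + 143.292415 = 142.559526

142.5595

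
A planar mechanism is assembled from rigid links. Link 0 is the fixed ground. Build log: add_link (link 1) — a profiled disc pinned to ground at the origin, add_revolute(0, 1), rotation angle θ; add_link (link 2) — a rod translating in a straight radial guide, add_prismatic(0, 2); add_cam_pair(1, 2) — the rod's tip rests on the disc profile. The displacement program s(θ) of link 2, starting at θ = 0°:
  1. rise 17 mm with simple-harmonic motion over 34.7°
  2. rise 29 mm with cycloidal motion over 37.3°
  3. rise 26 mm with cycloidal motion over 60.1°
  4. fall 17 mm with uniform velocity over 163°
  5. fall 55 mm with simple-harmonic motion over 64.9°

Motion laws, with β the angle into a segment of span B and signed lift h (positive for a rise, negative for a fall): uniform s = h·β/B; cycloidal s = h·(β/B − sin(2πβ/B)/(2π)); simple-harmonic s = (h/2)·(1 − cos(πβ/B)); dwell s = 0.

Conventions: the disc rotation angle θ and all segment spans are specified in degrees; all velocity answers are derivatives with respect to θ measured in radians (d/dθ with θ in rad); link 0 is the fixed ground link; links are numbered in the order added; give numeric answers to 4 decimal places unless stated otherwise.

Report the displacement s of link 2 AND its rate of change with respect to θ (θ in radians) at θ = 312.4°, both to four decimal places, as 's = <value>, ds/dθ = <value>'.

seg 1 [0°–34.7°] simple-harmonic, h=17: full span → s += 17 → s = 17.0000
seg 2 [34.7°–72°] cycloidal, h=29: full span → s += 29 → s = 46.0000
seg 3 [72°–132.1°] cycloidal, h=26: full span → s += 26 → s = 72.0000
seg 4 [132.1°–295.1°] uniform, h=-17: full span → s += -17 → s = 55.0000
seg 5 [295.1°–360°] simple-harmonic, h=-55: θ=312.4° here. β=17.3, B=64.9. -55/2·(1 − cos(π·0.2666)) = -9.0923 → s = 45.9077
velocity in seg [295.1°–360°] (simple-harmonic), θ in radians: β = 17.3° = 0.3019 rad, B = 64.9° = 1.1327 rad; ds/dθ = (πh/(2B)) sin(πβ/B) = (π·(-55)/(2·1.1327)) sin(π·0.2666) = -56.664065 mm/rad

s = 45.9077, ds/dθ = -56.6641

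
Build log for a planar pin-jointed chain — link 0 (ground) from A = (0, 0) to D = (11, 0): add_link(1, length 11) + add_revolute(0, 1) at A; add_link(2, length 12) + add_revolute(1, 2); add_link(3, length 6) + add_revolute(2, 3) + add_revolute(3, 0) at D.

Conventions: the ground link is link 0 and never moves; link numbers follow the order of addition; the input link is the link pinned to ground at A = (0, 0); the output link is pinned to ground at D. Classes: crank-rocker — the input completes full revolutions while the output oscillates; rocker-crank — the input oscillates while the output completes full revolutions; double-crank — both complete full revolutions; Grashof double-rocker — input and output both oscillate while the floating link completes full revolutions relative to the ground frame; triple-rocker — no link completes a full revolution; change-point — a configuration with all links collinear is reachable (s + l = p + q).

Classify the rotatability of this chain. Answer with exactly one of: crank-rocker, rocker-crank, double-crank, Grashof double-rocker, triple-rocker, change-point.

lengths: ground=11, input=11, coupler=12, output=6
sorted: s=6 (shortest), l=12 (longest), p+q=22
s + l = 18 vs p + q = 22
s + l < p + q (Grashof) with shortest = output link → rocker-crank

rocker-crank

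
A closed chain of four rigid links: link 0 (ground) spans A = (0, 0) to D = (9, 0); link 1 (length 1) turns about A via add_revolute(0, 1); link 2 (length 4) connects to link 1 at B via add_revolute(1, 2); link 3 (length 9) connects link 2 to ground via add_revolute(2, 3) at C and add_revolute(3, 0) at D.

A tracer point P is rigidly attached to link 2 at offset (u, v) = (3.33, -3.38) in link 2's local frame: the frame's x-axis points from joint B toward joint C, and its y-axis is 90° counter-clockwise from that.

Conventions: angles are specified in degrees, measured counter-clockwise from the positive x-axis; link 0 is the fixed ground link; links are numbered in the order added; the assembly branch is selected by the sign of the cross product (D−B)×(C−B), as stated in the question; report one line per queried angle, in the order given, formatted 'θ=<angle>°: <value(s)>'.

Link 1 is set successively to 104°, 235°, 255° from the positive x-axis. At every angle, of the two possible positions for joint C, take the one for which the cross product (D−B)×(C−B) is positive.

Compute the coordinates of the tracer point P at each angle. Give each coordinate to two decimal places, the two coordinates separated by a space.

A=(0,0), D=(9.00,0)
θ=104°: B = A + 1.00·(cos104°, sin104°) = (-0.2419, 0.9703)
θ=104°: |BD| = 9.2927
θ=104°: circle(B,4.00) ∩ circle(D,9.00): a=1.1490, h=3.8314
θ=104°:   candidates: C₊=(1.3009,4.6608) cross=35.604; C₋=(0.5007,-2.9602) cross=-35.604
θ=104°:   branch + wants cross > 0 → take C=(1.3009,4.6608) (cross=35.604)
θ=104°: ex = (C−B)/|BC| = (0.3857,0.9226); ey = (-0.9226,0.3857)
θ=104°: P = B + 3.33·ex + -3.38·ey = (4.1609,2.7390)
θ=235°: B = A + 1.00·(cos235°, sin235°) = (-0.5736, -0.8192)
θ=235°: |BD| = 9.6086
θ=235°: circle(B,4.00) ∩ circle(D,9.00): a=1.4219, h=3.7388
θ=235°:   candidates: C₊=(0.5244,3.0272) cross=35.924; C₋=(1.1619,-4.4231) cross=-35.924
θ=235°:   branch + wants cross > 0 → take C=(0.5244,3.0272) (cross=35.924)
θ=235°: ex = (C−B)/|BC| = (0.2745,0.9616); ey = (-0.9616,0.2745)
θ=235°: P = B + 3.33·ex + -3.38·ey = (3.5907,1.4552)
θ=255°: B = A + 1.00·(cos255°, sin255°) = (-0.2588, -0.9659)
θ=255°: |BD| = 9.3091
θ=255°: circle(B,4.00) ∩ circle(D,9.00): a=1.1633, h=3.8271
θ=255°:   candidates: C₊=(0.5011,2.9612) cross=35.627; C₋=(1.2953,-4.6517) cross=-35.627
θ=255°:   branch + wants cross > 0 → take C=(0.5011,2.9612) (cross=35.627)
θ=255°: ex = (C−B)/|BC| = (0.1900,0.9818); ey = (-0.9818,0.1900)
θ=255°: P = B + 3.33·ex + -3.38·ey = (3.6923,1.6613)

θ=104°: 4.16 2.74
θ=235°: 3.59 1.46
θ=255°: 3.69 1.66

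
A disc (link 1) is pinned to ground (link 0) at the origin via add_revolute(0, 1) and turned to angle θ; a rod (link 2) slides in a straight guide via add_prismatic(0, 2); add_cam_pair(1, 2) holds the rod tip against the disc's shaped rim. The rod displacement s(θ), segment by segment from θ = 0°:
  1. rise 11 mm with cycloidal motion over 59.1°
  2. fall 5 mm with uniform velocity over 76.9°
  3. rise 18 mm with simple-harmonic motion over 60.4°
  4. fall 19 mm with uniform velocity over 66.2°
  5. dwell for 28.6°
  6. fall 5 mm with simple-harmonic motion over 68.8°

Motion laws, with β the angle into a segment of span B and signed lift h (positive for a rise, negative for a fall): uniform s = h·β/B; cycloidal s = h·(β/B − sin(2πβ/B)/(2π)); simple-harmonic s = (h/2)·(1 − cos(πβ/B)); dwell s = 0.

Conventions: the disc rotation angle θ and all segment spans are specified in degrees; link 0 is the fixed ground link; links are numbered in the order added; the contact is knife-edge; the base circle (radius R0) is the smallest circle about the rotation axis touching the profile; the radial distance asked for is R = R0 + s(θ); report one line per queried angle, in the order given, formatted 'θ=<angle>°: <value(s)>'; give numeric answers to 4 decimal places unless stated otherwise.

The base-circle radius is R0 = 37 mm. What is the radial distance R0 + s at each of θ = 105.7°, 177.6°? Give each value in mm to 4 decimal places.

segment 1 (0° to 59.1°, cycloidal, h = 11) is passed completely: s = 0.0000 + (11) = 11.0000
θ = 105.7° falls in segment 2 (59.1° to 136°, uniform, h = -5): β = 105.7 − 59.1 = 46.6°, B = 76.9°; Δs = -5·46.6/76.9 = -3.0299; s = 11.0000 − 3.0299 = 7.9701
segment 2 (59.1° to 136°, uniform, h = -5) is passed completely: s = 11.0000 + (-5) = 6.0000
θ = 177.6° falls in segment 3 (136° to 196.4°, simple-harmonic, h = 18): β = 177.6 − 136 = 41.6°, B = 60.4°; Δs = 18/2·(1 − cos(π·0.6887)) = 14.0293; s = 6.0000 + 14.0293 = 20.0293
θ=105.7°: R = R0 + s = 37 + 7.9701 = 44.9701
θ=177.6°: R = R0 + s = 37 + 20.0293 = 57.0293

θ=105.7°: 44.9701
θ=177.6°: 57.0293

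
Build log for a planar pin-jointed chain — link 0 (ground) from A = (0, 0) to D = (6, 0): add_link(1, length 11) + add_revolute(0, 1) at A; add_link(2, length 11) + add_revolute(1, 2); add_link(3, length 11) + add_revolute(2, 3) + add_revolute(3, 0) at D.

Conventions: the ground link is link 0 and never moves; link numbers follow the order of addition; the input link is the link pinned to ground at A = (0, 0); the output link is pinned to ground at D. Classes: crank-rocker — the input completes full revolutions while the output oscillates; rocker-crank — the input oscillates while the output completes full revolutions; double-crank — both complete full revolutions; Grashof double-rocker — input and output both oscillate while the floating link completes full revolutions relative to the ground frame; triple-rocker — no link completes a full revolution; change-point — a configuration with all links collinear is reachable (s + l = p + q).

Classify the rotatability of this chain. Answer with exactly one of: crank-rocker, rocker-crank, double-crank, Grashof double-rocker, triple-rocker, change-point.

lengths: ground=6, input=11, coupler=11, output=11
sorted: s=6 (shortest), l=11 (longest), p+q=22
s + l = 17 vs p + q = 22
s + l < p + q (Grashof) with shortest = ground link → double-crank

double-crank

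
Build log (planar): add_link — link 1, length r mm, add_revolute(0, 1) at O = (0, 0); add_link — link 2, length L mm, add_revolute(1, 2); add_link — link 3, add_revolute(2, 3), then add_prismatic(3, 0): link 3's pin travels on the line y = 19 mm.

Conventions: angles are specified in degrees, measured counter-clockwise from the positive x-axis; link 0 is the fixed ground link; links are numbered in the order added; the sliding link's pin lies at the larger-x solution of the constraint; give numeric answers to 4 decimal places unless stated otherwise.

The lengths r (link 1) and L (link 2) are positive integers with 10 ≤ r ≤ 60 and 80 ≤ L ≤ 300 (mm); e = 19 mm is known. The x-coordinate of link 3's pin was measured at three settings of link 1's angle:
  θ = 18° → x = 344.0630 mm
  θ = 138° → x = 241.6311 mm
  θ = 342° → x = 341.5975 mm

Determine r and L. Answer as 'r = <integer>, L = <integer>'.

constraint per measurement: (x − r cos θ)² + (r sin θ − e)² = L²
subtracting the θ₁ and θ₂ equations cancels the r² and L² terms:
r = (x₁² − x₂²) / (2[(x₁cos θ₁ + e sin θ₁) − (x₂cos θ₂ + e sin θ₂)]) = 60.0000 → r = 60
L² = (x₁ − r cos θ₁)² + (r sin θ₁ − e)² = 82368.9862 → L = 287.0000 → L = 287
check at θ₃=342°: x = 341.5975 (printed 341.5975) ✓

r = 60, L = 287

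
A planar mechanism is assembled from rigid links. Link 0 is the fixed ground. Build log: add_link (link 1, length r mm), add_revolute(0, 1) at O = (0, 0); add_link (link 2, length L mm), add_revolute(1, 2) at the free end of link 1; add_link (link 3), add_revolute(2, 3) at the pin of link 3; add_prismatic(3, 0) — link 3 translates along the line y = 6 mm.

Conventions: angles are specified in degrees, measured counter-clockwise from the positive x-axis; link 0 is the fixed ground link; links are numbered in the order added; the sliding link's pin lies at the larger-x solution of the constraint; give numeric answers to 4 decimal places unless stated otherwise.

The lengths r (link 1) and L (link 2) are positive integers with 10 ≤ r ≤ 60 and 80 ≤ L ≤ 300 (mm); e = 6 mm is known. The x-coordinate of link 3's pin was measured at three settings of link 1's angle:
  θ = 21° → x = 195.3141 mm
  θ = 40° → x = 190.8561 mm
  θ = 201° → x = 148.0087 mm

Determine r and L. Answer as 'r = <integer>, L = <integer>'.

constraint per measurement: (x − r cos θ)² + (r sin θ − e)² = L²
subtracting the θ₁ and θ₂ equations cancels the r² and L² terms:
r = (x₁² − x₂²) / (2[(x₁cos θ₁ + e sin θ₁) − (x₂cos θ₂ + e sin θ₂)]) = 25.0002 → r = 25
L² = (x₁ − r cos θ₁)² + (r sin θ₁ − e)² = 29584.0162 → L = 172.0000 → L = 172
check at θ₃=201°: x = 148.0087 (printed 148.0087) ✓

r = 25, L = 172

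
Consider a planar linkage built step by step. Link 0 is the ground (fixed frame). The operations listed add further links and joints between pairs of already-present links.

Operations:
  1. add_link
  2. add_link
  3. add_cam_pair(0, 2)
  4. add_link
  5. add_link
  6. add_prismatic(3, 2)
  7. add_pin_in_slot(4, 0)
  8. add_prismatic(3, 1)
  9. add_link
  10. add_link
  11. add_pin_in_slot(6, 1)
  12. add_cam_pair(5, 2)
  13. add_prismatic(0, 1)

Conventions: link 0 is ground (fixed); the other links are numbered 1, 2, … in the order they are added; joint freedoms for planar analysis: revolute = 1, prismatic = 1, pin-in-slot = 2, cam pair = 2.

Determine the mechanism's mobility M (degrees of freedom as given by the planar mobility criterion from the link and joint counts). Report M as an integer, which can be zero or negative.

ground; <1,0,0>
#1 <2,0,0>
#2 <3,0,0>
C:0↔2 J2 <3,0,1>
#3 <4,0,1>
#4 <5,0,1>
P:3↔2 J1 <5,1,1>
PS:4↔0 J2 <5,1,2>
P:3↔1 J1 <5,2,2>
#5 <6,2,2>
#6 <7,2,2>
PS:6↔1 J2 <7,2,3>
C:5↔2 J2 <7,2,4>
P:0↔1 J1 <7,3,4>
3×6 − 2×3 − 1×4 = 8

M = 8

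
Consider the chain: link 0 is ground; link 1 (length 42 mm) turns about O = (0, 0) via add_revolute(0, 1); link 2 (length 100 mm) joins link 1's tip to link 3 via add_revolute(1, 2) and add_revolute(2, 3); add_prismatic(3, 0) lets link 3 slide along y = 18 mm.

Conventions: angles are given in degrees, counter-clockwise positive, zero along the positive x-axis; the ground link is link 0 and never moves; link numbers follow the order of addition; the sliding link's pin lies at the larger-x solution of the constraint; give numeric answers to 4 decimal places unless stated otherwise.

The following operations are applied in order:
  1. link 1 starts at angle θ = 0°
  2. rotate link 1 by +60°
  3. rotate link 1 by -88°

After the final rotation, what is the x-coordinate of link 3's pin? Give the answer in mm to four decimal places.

geometry: r = 42 mm, L = 100 mm, e = 18 mm; θ starts at 0°
rotate link 1 by +60°: θ ← 0° +60° = 60°
rotate link 1 by -88°: θ ← 60° -88° = -28°
crank pin P = (r cos θ, r sin θ) = (37.083799, -19.717806)
h = r sin θ − e = -19.717806 − 18 = -37.717806
x = r cos θ + √(L² − h²) = 37.083799 + 92.614076 = 129.697875

129.6979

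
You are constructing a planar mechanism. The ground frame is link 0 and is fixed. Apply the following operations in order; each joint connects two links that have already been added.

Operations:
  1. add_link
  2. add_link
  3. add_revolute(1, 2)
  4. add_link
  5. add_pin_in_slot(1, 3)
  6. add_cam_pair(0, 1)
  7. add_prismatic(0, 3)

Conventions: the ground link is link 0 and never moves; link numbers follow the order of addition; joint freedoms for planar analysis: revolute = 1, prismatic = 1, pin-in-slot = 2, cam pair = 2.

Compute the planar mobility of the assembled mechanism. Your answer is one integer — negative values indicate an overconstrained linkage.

(L,J1,J2)=(1,0,0); link0 fixed
link1: (2,0,0)
link2: (3,0,0)
R 1-2 [J1]: (3,1,0)
link3: (4,1,0)
PS 1-3 [J2]: (4,1,1)
C 0-1 [J2]: (4,1,2)
P 0-3 [J1]: (4,2,2)
Grübler: 3·3 − 2·2 − 2 = 3

M = 3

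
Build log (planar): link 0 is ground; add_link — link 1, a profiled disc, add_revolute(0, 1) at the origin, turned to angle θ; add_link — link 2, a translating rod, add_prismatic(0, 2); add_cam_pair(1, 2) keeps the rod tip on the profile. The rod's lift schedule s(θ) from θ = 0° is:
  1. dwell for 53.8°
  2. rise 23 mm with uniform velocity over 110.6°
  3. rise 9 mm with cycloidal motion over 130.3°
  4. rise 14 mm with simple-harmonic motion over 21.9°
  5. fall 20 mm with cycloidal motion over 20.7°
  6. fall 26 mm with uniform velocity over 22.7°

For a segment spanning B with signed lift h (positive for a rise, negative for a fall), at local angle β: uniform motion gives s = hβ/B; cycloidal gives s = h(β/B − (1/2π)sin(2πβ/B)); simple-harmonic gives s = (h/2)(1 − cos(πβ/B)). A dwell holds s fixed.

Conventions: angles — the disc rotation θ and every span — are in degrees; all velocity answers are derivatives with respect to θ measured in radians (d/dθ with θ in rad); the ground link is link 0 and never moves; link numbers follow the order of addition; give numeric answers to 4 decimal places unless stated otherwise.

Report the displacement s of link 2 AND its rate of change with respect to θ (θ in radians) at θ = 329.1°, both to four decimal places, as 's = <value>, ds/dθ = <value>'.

seg 1 [0°–53.8°] dwell: s stays 0.0000
seg 2 [53.8°–164.4°] uniform, h=23: full span → s += 23 → s = 23.0000
seg 3 [164.4°–294.7°] cycloidal, h=9: full span → s += 9 → s = 32.0000
seg 4 [294.7°–316.6°] simple-harmonic, h=14: full span → s += 14 → s = 46.0000
seg 5 [316.6°–337.3°] cycloidal, h=-20: θ=329.1° here. β=12.5, B=20.7. -20·(0.6039 − sin(2π·0.6039)/(2π)) = -14.0102 → s = 31.9898
velocity in seg [316.6°–337.3°] (cycloidal), θ in radians: β = 12.5° = 0.2182 rad, B = 20.7° = 0.3613 rad; ds/dθ = (h/B)(1 − cos(2πβ/B)) = ((-20)/0.3613)(1 − cos(2π·0.6039)) = -99.340740 mm/rad

s = 31.9898, ds/dθ = -99.3407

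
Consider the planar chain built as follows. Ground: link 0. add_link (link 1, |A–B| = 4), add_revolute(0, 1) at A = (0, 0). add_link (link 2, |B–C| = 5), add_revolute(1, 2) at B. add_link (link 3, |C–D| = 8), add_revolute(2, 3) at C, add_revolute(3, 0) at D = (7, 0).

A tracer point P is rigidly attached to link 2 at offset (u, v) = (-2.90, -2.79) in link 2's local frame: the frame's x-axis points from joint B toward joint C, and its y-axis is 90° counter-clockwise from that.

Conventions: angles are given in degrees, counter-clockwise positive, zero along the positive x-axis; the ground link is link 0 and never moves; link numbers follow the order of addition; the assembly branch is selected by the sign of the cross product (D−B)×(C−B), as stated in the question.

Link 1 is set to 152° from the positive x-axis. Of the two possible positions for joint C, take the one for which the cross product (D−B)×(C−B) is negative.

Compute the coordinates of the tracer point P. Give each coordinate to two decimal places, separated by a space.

A=(0,0), D=(7.00,0)
B = A + 4.00·(cos152°, sin152°) = (-3.5318, 1.8779)
|BD| = 10.6979
circle(B,5.00) ∩ circle(D,8.00): a=3.5262, h=3.5449
  candidates: C₊=(0.5619,4.7487) cross=37.923; C₋=(-0.6826,-2.2309) cross=-37.923
  branch - wants cross < 0 → take C=(-0.6826,-2.2309) (cross=-37.923)
ex = (C−B)/|BC| = (0.5698,-0.8218); ey = (0.8218,0.5698)
P = B + -2.90·ex + -2.79·ey = (-7.4770,2.6712)

-7.48 2.67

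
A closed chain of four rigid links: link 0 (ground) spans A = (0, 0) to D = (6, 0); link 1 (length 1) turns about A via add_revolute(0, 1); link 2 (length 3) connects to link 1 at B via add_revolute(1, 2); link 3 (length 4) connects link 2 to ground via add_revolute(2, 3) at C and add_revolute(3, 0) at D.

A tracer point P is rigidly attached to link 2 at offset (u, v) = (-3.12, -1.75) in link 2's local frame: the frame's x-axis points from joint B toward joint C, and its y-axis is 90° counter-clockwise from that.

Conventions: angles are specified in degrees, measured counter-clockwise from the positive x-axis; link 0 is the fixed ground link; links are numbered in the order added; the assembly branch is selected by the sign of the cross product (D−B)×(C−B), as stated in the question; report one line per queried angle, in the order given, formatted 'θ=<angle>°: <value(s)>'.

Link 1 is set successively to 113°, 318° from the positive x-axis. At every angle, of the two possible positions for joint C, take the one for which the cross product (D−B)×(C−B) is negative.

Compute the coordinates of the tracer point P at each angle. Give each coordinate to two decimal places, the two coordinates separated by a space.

A=(0,0), D=(6.00,0)
θ=113°: B = A + 1.00·(cos113°, sin113°) = (-0.3907, 0.9205)
θ=113°: |BD| = 6.4567
θ=113°: circle(B,3.00) ∩ circle(D,4.00): a=2.6863, h=1.3357
θ=113°:   candidates: C₊=(2.4585,1.8595) cross=8.624; C₋=(2.0777,-0.7845) cross=-8.624
θ=113°:   branch - wants cross < 0 → take C=(2.0777,-0.7845) (cross=-8.624)
θ=113°: ex = (C−B)/|BC| = (0.8228,-0.5683); ey = (0.5683,0.8228)
θ=113°: P = B + -3.12·ex + -1.75·ey = (-3.9524,1.2538)
θ=318°: B = A + 1.00·(cos318°, sin318°) = (0.7431, -0.6691)
θ=318°: |BD| = 5.2993
θ=318°: circle(B,3.00) ∩ circle(D,4.00): a=1.9892, h=2.2457
θ=318°:   candidates: C₊=(2.4328,1.8098) cross=11.901; C₋=(3.0000,-2.6457) cross=-11.901
θ=318°:   branch - wants cross < 0 → take C=(3.0000,-2.6457) (cross=-11.901)
θ=318°: ex = (C−B)/|BC| = (0.7523,-0.6589); ey = (0.6589,0.7523)
θ=318°: P = B + -3.12·ex + -1.75·ey = (-2.7569,0.0700)

θ=113°: -3.95 1.25
θ=318°: -2.76 0.07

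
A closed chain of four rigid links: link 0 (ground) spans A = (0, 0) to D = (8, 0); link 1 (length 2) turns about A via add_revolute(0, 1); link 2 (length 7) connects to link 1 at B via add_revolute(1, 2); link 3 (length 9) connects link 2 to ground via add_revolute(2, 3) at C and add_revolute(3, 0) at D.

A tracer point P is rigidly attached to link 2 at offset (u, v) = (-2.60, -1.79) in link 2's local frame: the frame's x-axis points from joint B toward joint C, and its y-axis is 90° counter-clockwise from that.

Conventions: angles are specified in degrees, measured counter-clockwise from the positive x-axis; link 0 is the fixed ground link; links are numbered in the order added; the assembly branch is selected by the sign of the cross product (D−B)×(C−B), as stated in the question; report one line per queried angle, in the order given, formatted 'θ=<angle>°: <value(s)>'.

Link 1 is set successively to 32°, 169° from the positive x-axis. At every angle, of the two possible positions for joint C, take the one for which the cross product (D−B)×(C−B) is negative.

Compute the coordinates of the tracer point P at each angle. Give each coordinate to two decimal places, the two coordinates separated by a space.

A=(0,0), D=(8.00,0)
θ=32°: B = A + 2.00·(cos32°, sin32°) = (1.6961, 1.0598)
θ=32°: |BD| = 6.3924
θ=32°: circle(B,7.00) ∩ circle(D,9.00): a=0.6932, h=6.9656
θ=32°:   candidates: C₊=(3.5346,7.8141) cross=44.527; C₋=(1.2248,-5.9243) cross=-44.527
θ=32°:   branch - wants cross < 0 → take C=(1.2248,-5.9243) (cross=-44.527)
θ=32°: ex = (C−B)/|BC| = (-0.0673,-0.9977); ey = (0.9977,-0.0673)
θ=32°: P = B + -2.60·ex + -1.79·ey = (0.0852,3.7744)
θ=169°: B = A + 2.00·(cos169°, sin169°) = (-1.9633, 0.3816)
θ=169°: |BD| = 9.9706
θ=169°: circle(B,7.00) ∩ circle(D,9.00): a=3.3806, h=6.1296
θ=169°:   candidates: C₊=(1.6494,6.3773) cross=61.115; C₋=(1.1802,-5.8729) cross=-61.115
θ=169°:   branch - wants cross < 0 → take C=(1.1802,-5.8729) (cross=-61.115)
θ=169°: ex = (C−B)/|BC| = (0.4491,-0.8935); ey = (0.8935,0.4491)
θ=169°: P = B + -2.60·ex + -1.79·ey = (-4.7302,1.9009)

θ=32°: 0.09 3.77
θ=169°: -4.73 1.90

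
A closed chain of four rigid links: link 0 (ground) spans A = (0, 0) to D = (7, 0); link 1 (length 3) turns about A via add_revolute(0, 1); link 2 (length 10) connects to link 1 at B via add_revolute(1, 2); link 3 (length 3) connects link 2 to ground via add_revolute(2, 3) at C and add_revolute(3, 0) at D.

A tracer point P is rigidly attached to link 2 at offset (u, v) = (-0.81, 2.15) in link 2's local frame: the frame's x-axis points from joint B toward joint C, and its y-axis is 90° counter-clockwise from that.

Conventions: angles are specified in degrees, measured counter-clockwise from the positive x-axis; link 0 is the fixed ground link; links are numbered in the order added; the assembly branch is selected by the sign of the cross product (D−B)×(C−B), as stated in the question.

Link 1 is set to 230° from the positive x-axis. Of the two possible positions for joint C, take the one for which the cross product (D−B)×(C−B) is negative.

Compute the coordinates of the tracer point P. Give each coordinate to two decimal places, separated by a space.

A=(0,0), D=(7.00,0)
B = A + 3.00·(cos230°, sin230°) = (-1.9284, -2.2981)
|BD| = 9.2194
circle(B,10.00) ∩ circle(D,3.00): a=9.5449, h=2.9823
  candidates: C₊=(6.5719,2.9693) cross=27.495; C₋=(8.0587,-2.8070) cross=-27.495
  branch - wants cross < 0 → take C=(8.0587,-2.8070) (cross=-27.495)
ex = (C−B)/|BC| = (0.9987,-0.0509); ey = (0.0509,0.9987)
P = B + -0.81·ex + 2.15·ey = (-2.6279,-0.1097)

-2.63 -0.11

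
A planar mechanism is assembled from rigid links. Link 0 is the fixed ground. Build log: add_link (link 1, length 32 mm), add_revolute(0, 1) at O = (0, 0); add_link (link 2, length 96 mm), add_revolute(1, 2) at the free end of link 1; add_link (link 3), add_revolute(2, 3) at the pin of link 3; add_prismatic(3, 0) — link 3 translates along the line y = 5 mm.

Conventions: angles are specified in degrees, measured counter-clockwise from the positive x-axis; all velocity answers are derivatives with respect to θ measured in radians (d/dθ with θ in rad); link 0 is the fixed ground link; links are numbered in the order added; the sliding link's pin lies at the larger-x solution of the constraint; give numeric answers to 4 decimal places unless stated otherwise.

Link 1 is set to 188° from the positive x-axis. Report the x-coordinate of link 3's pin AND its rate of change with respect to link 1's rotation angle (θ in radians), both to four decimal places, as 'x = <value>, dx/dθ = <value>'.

geometry: r = 32 mm, L = 96 mm, e = 5 mm
crank pin P = (r cos θ, r sin θ) = (-31.688578, -4.453539)
h = r sin θ − e = -4.453539 − 5 = -9.453539
x = r cos θ + √(L² − h²) = -31.688578 + 95.533400 = 63.844822
dx/dθ = −r sin θ − h·r cos θ/√(L² − h²) (θ in radians; h = -9.453539) = 1.317785

x = 63.8448, dx/dθ = 1.3178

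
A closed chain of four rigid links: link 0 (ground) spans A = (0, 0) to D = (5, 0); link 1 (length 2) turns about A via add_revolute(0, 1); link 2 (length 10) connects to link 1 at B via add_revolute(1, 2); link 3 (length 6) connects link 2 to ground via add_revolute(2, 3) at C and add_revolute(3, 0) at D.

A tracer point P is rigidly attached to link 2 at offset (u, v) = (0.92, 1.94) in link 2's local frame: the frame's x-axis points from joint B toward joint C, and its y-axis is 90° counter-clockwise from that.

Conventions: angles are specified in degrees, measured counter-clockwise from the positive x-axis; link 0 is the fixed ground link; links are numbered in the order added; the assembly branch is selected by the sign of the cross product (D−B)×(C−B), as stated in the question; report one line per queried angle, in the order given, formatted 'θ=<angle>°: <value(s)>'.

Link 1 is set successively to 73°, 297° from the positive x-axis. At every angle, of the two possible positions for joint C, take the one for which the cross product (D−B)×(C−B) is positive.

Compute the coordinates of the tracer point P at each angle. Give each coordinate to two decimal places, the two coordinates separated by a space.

A=(0,0), D=(5.00,0)
θ=73°: B = A + 2.00·(cos73°, sin73°) = (0.5847, 1.9126)
θ=73°: |BD| = 4.8117
θ=73°: circle(B,10.00) ∩ circle(D,6.00): a=9.0563, h=4.2407
θ=73°:   candidates: C₊=(10.5805,2.2041) cross=20.405; C₋=(7.2092,-5.5785) cross=-20.405
θ=73°:   branch + wants cross > 0 → take C=(10.5805,2.2041) (cross=20.405)
θ=73°: ex = (C−B)/|BC| = (0.9996,0.0291); ey = (-0.0291,0.9996)
θ=73°: P = B + 0.92·ex + 1.94·ey = (1.4478,3.8786)
θ=297°: B = A + 2.00·(cos297°, sin297°) = (0.9080, -1.7820)
θ=297°: |BD| = 4.4632
θ=297°: circle(B,10.00) ∩ circle(D,6.00): a=9.4013, h=3.4081
θ=297°:   candidates: C₊=(8.1667,5.0963) cross=15.211; C₋=(10.8882,-1.1530) cross=-15.211
θ=297°:   branch + wants cross > 0 → take C=(8.1667,5.0963) (cross=15.211)
θ=297°: ex = (C−B)/|BC| = (0.7259,0.6878); ey = (-0.6878,0.7259)
θ=297°: P = B + 0.92·ex + 1.94·ey = (0.2414,0.2590)

θ=73°: 1.45 3.88
θ=297°: 0.24 0.26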